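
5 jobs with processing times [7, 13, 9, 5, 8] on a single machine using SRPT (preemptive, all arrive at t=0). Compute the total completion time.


Since all jobs arrive at t=0, SRPT equals SPT ordering.
SPT order: [5, 7, 8, 9, 13]
Completion times:
  Job 1: p=5, C=5
  Job 2: p=7, C=12
  Job 3: p=8, C=20
  Job 4: p=9, C=29
  Job 5: p=13, C=42
Total completion time = 5 + 12 + 20 + 29 + 42 = 108

108


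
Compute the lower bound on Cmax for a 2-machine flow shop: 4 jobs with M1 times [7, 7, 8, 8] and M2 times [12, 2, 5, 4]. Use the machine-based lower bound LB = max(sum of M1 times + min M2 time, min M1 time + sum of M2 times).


LB1 = sum(M1 times) + min(M2 times) = 30 + 2 = 32
LB2 = min(M1 times) + sum(M2 times) = 7 + 23 = 30
Lower bound = max(LB1, LB2) = max(32, 30) = 32

32


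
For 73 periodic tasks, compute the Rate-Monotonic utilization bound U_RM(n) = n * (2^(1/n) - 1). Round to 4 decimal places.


Compute 2^(1/73) = 1.0095403890
Subtract 1: 1.0095403890 - 1 = 0.0095403890
Multiply by n: 73 * 0.0095403890 = 0.6964483970
Round to 4 dp: 0.6964

0.6964


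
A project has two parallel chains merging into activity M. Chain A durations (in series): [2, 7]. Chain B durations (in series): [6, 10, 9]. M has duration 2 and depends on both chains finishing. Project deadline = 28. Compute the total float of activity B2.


Forward pass: ES(B2) = sum of predecessors on chain B = 6
EF = ES + duration = 6 + 10 = 16
Backward pass: LF(M) = deadline = 28; LS(M) = 28 - 2 = 26
LF(B2) = LS(M) - sum(successors on chain B) = 26 - 9 = 17
LS = LF - duration = 17 - 10 = 7
Total float = LS - ES = 7 - 6 = 1

1


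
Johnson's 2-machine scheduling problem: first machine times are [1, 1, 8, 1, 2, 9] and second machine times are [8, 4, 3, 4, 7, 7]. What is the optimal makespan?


Apply Johnson's rule:
  Group 1 (a <= b): [(1, 1, 8), (2, 1, 4), (4, 1, 4), (5, 2, 7)]
  Group 2 (a > b): [(6, 9, 7), (3, 8, 3)]
Optimal job order: [1, 2, 4, 5, 6, 3]
Schedule:
  Job 1: M1 done at 1, M2 done at 9
  Job 2: M1 done at 2, M2 done at 13
  Job 4: M1 done at 3, M2 done at 17
  Job 5: M1 done at 5, M2 done at 24
  Job 6: M1 done at 14, M2 done at 31
  Job 3: M1 done at 22, M2 done at 34
Makespan = 34

34


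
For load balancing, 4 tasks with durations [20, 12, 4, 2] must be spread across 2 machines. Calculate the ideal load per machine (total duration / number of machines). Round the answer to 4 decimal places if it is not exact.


Total processing time = 20 + 12 + 4 + 2 = 38
Number of machines = 2
Ideal balanced load = 38 / 2 = 19.0

19.0


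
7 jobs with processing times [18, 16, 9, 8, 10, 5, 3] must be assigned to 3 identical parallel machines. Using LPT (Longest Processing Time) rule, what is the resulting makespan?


Sort jobs in decreasing order (LPT): [18, 16, 10, 9, 8, 5, 3]
Assign each job to the least loaded machine:
  Machine 1: jobs [18, 5], load = 23
  Machine 2: jobs [16, 8], load = 24
  Machine 3: jobs [10, 9, 3], load = 22
Makespan = max load = 24

24


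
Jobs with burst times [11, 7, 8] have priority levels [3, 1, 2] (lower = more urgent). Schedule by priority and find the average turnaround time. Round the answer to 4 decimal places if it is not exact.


Sort by priority (ascending = highest first):
Order: [(1, 7), (2, 8), (3, 11)]
Completion times:
  Priority 1, burst=7, C=7
  Priority 2, burst=8, C=15
  Priority 3, burst=11, C=26
Average turnaround = 48/3 = 16.0

16.0


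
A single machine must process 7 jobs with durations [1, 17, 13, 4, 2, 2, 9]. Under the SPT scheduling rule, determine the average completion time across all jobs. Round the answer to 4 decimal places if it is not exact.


Sort jobs by processing time (SPT order): [1, 2, 2, 4, 9, 13, 17]
Compute completion times sequentially:
  Job 1: processing = 1, completes at 1
  Job 2: processing = 2, completes at 3
  Job 3: processing = 2, completes at 5
  Job 4: processing = 4, completes at 9
  Job 5: processing = 9, completes at 18
  Job 6: processing = 13, completes at 31
  Job 7: processing = 17, completes at 48
Sum of completion times = 115
Average completion time = 115/7 = 16.4286

16.4286


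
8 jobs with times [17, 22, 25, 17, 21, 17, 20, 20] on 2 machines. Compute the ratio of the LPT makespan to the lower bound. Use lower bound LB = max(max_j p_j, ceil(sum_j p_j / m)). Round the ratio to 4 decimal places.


LPT order: [25, 22, 21, 20, 20, 17, 17, 17]
Machine loads after assignment: [79, 80]
LPT makespan = 80
Lower bound = max(max_job, ceil(total/2)) = max(25, 80) = 80
Ratio = 80 / 80 = 1.0

1.0


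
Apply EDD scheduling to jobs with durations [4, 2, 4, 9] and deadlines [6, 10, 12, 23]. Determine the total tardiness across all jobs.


Sort by due date (EDD order): [(4, 6), (2, 10), (4, 12), (9, 23)]
Compute completion times and tardiness:
  Job 1: p=4, d=6, C=4, tardiness=max(0,4-6)=0
  Job 2: p=2, d=10, C=6, tardiness=max(0,6-10)=0
  Job 3: p=4, d=12, C=10, tardiness=max(0,10-12)=0
  Job 4: p=9, d=23, C=19, tardiness=max(0,19-23)=0
Total tardiness = 0

0


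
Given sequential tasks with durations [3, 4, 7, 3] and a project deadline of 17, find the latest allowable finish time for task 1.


LF(activity 1) = deadline - sum of successor durations
Successors: activities 2 through 4 with durations [4, 7, 3]
Sum of successor durations = 14
LF = 17 - 14 = 3

3


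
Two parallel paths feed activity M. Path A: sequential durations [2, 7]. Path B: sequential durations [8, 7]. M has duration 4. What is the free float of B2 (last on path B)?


ES(B2) = sum of predecessors on chain B = 8
EF(B2) = ES + duration = 8 + 7 = 15
Successor of B2 is M. ES(M) = max(sum(A), sum(B)) = max(9, 15) = 15
Free float = ES(successor) - EF(current) = 15 - 15 = 0

0


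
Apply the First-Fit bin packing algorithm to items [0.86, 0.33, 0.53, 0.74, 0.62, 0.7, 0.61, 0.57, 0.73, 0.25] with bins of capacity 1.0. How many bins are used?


Place items sequentially using First-Fit:
  Item 0.86 -> new Bin 1
  Item 0.33 -> new Bin 2
  Item 0.53 -> Bin 2 (now 0.86)
  Item 0.74 -> new Bin 3
  Item 0.62 -> new Bin 4
  Item 0.7 -> new Bin 5
  Item 0.61 -> new Bin 6
  Item 0.57 -> new Bin 7
  Item 0.73 -> new Bin 8
  Item 0.25 -> Bin 3 (now 0.99)
Total bins used = 8

8


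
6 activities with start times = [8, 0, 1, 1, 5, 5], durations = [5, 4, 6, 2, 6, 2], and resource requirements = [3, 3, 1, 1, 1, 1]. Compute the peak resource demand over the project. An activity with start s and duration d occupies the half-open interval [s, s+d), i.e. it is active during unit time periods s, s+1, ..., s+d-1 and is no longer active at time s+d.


Each activity i is active on [start_i, start_i + duration_i).
Compute total resource usage per time slot:
  t=0: active resources = [3], total = 3
  t=1: active resources = [3, 1, 1], total = 5
  t=2: active resources = [3, 1, 1], total = 5
  t=3: active resources = [3, 1], total = 4
  t=4: active resources = [1], total = 1
  t=5: active resources = [1, 1, 1], total = 3
  t=6: active resources = [1, 1, 1], total = 3
  t=7: active resources = [1], total = 1
  t=8: active resources = [3, 1], total = 4
  t=9: active resources = [3, 1], total = 4
  t=10: active resources = [3, 1], total = 4
  t=11: active resources = [3], total = 3
  t=12: active resources = [3], total = 3
Peak resource demand = 5

5


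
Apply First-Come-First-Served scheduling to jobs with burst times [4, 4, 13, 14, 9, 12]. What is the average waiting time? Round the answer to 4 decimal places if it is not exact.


FCFS order (as given): [4, 4, 13, 14, 9, 12]
Waiting times:
  Job 1: wait = 0
  Job 2: wait = 4
  Job 3: wait = 8
  Job 4: wait = 21
  Job 5: wait = 35
  Job 6: wait = 44
Sum of waiting times = 112
Average waiting time = 112/6 = 18.6667

18.6667


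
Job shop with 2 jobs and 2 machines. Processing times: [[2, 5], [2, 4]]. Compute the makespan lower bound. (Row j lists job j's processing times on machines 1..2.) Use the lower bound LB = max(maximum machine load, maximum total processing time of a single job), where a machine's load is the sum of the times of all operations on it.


Machine loads:
  Machine 1: 2 + 2 = 4
  Machine 2: 5 + 4 = 9
Max machine load = 9
Job totals:
  Job 1: 7
  Job 2: 6
Max job total = 7
Lower bound = max(9, 7) = 9

9


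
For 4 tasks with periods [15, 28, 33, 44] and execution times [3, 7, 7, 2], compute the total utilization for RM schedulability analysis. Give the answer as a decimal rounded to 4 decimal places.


Compute individual utilizations (exact fractions):
  Task 1: C/T = 3/15 = 1/5 (approx. 0.2)
  Task 2: C/T = 7/28 = 1/4 (approx. 0.25)
  Task 3: C/T = 7/33 (approx. 0.2121)
  Task 4: C/T = 2/44 = 1/22 (approx. 0.0455)
Total utilization U = 1/5 + 1/4 + 7/33 + 1/22 = 467/660
Rounded to 4 decimal places: U = 0.7076
RM (Liu & Layland) bound for 4 tasks = 0.756828; compare with U = 467/660 (approx. 0.707576)
U <= bound, so schedulable by RM sufficient condition.

0.7076


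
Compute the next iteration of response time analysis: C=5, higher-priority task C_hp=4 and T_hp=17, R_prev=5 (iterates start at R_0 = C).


R_next = C + ceil(R_prev / T_hp) * C_hp
ceil(5 / 17) = ceil(0.2941) = 1
Interference = 1 * 4 = 4
R_next = 5 + 4 = 9

9


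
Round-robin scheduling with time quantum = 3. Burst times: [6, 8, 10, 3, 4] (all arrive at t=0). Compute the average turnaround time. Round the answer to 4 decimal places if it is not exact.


Time quantum = 3
Execution trace:
  J1 runs 3 units, time = 3
  J2 runs 3 units, time = 6
  J3 runs 3 units, time = 9
  J4 runs 3 units, time = 12
  J5 runs 3 units, time = 15
  J1 runs 3 units, time = 18
  J2 runs 3 units, time = 21
  J3 runs 3 units, time = 24
  J5 runs 1 units, time = 25
  J2 runs 2 units, time = 27
  J3 runs 3 units, time = 30
  J3 runs 1 units, time = 31
Finish times: [18, 27, 31, 12, 25]
Average turnaround = 113/5 = 22.6

22.6


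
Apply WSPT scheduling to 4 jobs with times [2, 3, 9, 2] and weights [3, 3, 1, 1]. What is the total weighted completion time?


Compute p/w ratios and sort ascending (WSPT): [(2, 3), (3, 3), (2, 1), (9, 1)]
Compute weighted completion times:
  Job (p=2,w=3): C=2, w*C=3*2=6
  Job (p=3,w=3): C=5, w*C=3*5=15
  Job (p=2,w=1): C=7, w*C=1*7=7
  Job (p=9,w=1): C=16, w*C=1*16=16
Total weighted completion time = 44

44


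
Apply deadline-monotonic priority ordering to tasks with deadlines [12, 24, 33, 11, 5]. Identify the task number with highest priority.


Sort tasks by relative deadline (ascending):
  Task 5: deadline = 5
  Task 4: deadline = 11
  Task 1: deadline = 12
  Task 2: deadline = 24
  Task 3: deadline = 33
Priority order (highest first): [5, 4, 1, 2, 3]
Highest priority task = 5

5


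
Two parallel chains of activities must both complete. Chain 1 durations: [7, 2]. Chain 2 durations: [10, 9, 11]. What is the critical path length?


Path A total = 7 + 2 = 9
Path B total = 10 + 9 + 11 = 30
Critical path = longest path = max(9, 30) = 30

30


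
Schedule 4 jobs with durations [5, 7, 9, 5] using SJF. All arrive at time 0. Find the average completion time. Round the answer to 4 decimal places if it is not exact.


SJF order (ascending): [5, 5, 7, 9]
Completion times:
  Job 1: burst=5, C=5
  Job 2: burst=5, C=10
  Job 3: burst=7, C=17
  Job 4: burst=9, C=26
Average completion = 58/4 = 14.5

14.5


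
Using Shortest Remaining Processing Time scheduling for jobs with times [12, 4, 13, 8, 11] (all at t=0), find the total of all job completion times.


Since all jobs arrive at t=0, SRPT equals SPT ordering.
SPT order: [4, 8, 11, 12, 13]
Completion times:
  Job 1: p=4, C=4
  Job 2: p=8, C=12
  Job 3: p=11, C=23
  Job 4: p=12, C=35
  Job 5: p=13, C=48
Total completion time = 4 + 12 + 23 + 35 + 48 = 122

122


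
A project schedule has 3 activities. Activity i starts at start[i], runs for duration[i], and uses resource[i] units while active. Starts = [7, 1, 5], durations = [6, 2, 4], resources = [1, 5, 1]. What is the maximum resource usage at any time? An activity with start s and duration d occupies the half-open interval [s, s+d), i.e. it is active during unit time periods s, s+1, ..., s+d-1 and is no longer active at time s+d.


Each activity i is active on [start_i, start_i + duration_i).
Compute total resource usage per time slot:
  t=0: active resources = [], total = 0
  t=1: active resources = [5], total = 5
  t=2: active resources = [5], total = 5
  t=3: active resources = [], total = 0
  t=4: active resources = [], total = 0
  t=5: active resources = [1], total = 1
  t=6: active resources = [1], total = 1
  t=7: active resources = [1, 1], total = 2
  t=8: active resources = [1, 1], total = 2
  t=9: active resources = [1], total = 1
  t=10: active resources = [1], total = 1
  t=11: active resources = [1], total = 1
  t=12: active resources = [1], total = 1
Peak resource demand = 5

5


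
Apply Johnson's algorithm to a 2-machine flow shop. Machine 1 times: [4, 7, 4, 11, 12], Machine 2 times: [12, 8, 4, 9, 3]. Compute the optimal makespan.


Apply Johnson's rule:
  Group 1 (a <= b): [(1, 4, 12), (3, 4, 4), (2, 7, 8)]
  Group 2 (a > b): [(4, 11, 9), (5, 12, 3)]
Optimal job order: [1, 3, 2, 4, 5]
Schedule:
  Job 1: M1 done at 4, M2 done at 16
  Job 3: M1 done at 8, M2 done at 20
  Job 2: M1 done at 15, M2 done at 28
  Job 4: M1 done at 26, M2 done at 37
  Job 5: M1 done at 38, M2 done at 41
Makespan = 41

41


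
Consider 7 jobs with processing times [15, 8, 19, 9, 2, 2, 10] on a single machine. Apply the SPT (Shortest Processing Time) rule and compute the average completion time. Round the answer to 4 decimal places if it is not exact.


Sort jobs by processing time (SPT order): [2, 2, 8, 9, 10, 15, 19]
Compute completion times sequentially:
  Job 1: processing = 2, completes at 2
  Job 2: processing = 2, completes at 4
  Job 3: processing = 8, completes at 12
  Job 4: processing = 9, completes at 21
  Job 5: processing = 10, completes at 31
  Job 6: processing = 15, completes at 46
  Job 7: processing = 19, completes at 65
Sum of completion times = 181
Average completion time = 181/7 = 25.8571

25.8571


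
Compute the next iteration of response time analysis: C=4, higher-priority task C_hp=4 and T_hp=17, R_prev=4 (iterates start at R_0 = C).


R_next = C + ceil(R_prev / T_hp) * C_hp
ceil(4 / 17) = ceil(0.2353) = 1
Interference = 1 * 4 = 4
R_next = 4 + 4 = 8

8


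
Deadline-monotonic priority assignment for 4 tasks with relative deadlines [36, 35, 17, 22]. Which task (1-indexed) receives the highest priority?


Sort tasks by relative deadline (ascending):
  Task 3: deadline = 17
  Task 4: deadline = 22
  Task 2: deadline = 35
  Task 1: deadline = 36
Priority order (highest first): [3, 4, 2, 1]
Highest priority task = 3

3


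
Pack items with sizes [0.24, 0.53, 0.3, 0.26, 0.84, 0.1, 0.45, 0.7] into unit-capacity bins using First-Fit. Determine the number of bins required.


Place items sequentially using First-Fit:
  Item 0.24 -> new Bin 1
  Item 0.53 -> Bin 1 (now 0.77)
  Item 0.3 -> new Bin 2
  Item 0.26 -> Bin 2 (now 0.56)
  Item 0.84 -> new Bin 3
  Item 0.1 -> Bin 1 (now 0.87)
  Item 0.45 -> new Bin 4
  Item 0.7 -> new Bin 5
Total bins used = 5

5


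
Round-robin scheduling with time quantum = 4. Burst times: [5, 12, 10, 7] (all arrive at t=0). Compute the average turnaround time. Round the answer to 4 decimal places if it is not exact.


Time quantum = 4
Execution trace:
  J1 runs 4 units, time = 4
  J2 runs 4 units, time = 8
  J3 runs 4 units, time = 12
  J4 runs 4 units, time = 16
  J1 runs 1 units, time = 17
  J2 runs 4 units, time = 21
  J3 runs 4 units, time = 25
  J4 runs 3 units, time = 28
  J2 runs 4 units, time = 32
  J3 runs 2 units, time = 34
Finish times: [17, 32, 34, 28]
Average turnaround = 111/4 = 27.75

27.75


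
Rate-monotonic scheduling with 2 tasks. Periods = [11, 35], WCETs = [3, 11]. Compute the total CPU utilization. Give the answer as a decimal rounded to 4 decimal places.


Compute individual utilizations (exact fractions):
  Task 1: C/T = 3/11 (approx. 0.2727)
  Task 2: C/T = 11/35 (approx. 0.3143)
Total utilization U = 3/11 + 11/35 = 226/385
Rounded to 4 decimal places: U = 0.5870
RM (Liu & Layland) bound for 2 tasks = 0.828427; compare with U = 226/385 (approx. 0.587013)
U <= bound, so schedulable by RM sufficient condition.

0.5870


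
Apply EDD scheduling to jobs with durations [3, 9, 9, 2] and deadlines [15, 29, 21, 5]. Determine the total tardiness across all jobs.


Sort by due date (EDD order): [(2, 5), (3, 15), (9, 21), (9, 29)]
Compute completion times and tardiness:
  Job 1: p=2, d=5, C=2, tardiness=max(0,2-5)=0
  Job 2: p=3, d=15, C=5, tardiness=max(0,5-15)=0
  Job 3: p=9, d=21, C=14, tardiness=max(0,14-21)=0
  Job 4: p=9, d=29, C=23, tardiness=max(0,23-29)=0
Total tardiness = 0

0


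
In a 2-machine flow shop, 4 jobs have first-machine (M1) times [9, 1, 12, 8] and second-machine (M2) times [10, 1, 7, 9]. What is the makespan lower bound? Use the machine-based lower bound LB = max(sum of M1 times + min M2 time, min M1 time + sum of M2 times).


LB1 = sum(M1 times) + min(M2 times) = 30 + 1 = 31
LB2 = min(M1 times) + sum(M2 times) = 1 + 27 = 28
Lower bound = max(LB1, LB2) = max(31, 28) = 31

31


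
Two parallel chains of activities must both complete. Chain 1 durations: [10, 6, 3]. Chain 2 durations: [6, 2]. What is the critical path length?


Path A total = 10 + 6 + 3 = 19
Path B total = 6 + 2 = 8
Critical path = longest path = max(19, 8) = 19

19


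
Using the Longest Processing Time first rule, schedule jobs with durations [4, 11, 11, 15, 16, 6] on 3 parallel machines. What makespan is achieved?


Sort jobs in decreasing order (LPT): [16, 15, 11, 11, 6, 4]
Assign each job to the least loaded machine:
  Machine 1: jobs [16, 4], load = 20
  Machine 2: jobs [15, 6], load = 21
  Machine 3: jobs [11, 11], load = 22
Makespan = max load = 22

22


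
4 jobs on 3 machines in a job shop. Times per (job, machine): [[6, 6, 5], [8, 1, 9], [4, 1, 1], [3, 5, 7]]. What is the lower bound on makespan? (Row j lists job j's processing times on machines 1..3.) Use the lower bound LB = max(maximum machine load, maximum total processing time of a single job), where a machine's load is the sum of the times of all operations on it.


Machine loads:
  Machine 1: 6 + 8 + 4 + 3 = 21
  Machine 2: 6 + 1 + 1 + 5 = 13
  Machine 3: 5 + 9 + 1 + 7 = 22
Max machine load = 22
Job totals:
  Job 1: 17
  Job 2: 18
  Job 3: 6
  Job 4: 15
Max job total = 18
Lower bound = max(22, 18) = 22

22


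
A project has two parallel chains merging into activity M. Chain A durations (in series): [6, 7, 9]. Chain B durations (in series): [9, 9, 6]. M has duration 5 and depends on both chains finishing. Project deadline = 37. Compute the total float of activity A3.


Forward pass: ES(A3) = sum of predecessors on chain A = 13
EF = ES + duration = 13 + 9 = 22
Backward pass: LF(M) = deadline = 37; LS(M) = 37 - 5 = 32
LF(A3) = LS(M) - sum(successors on chain A) = 32 - 0 = 32
LS = LF - duration = 32 - 9 = 23
Total float = LS - ES = 23 - 13 = 10

10


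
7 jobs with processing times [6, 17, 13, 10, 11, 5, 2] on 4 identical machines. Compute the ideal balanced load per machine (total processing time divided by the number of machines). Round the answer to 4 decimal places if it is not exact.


Total processing time = 6 + 17 + 13 + 10 + 11 + 5 + 2 = 64
Number of machines = 4
Ideal balanced load = 64 / 4 = 16.0

16.0


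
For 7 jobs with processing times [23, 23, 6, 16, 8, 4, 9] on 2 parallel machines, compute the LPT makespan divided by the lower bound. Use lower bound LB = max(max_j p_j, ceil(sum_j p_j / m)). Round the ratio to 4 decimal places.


LPT order: [23, 23, 16, 9, 8, 6, 4]
Machine loads after assignment: [45, 44]
LPT makespan = 45
Lower bound = max(max_job, ceil(total/2)) = max(23, 45) = 45
Ratio = 45 / 45 = 1.0

1.0


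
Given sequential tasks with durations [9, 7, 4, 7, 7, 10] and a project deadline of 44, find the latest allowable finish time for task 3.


LF(activity 3) = deadline - sum of successor durations
Successors: activities 4 through 6 with durations [7, 7, 10]
Sum of successor durations = 24
LF = 44 - 24 = 20

20


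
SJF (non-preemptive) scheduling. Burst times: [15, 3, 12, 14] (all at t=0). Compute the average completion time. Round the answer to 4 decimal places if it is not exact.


SJF order (ascending): [3, 12, 14, 15]
Completion times:
  Job 1: burst=3, C=3
  Job 2: burst=12, C=15
  Job 3: burst=14, C=29
  Job 4: burst=15, C=44
Average completion = 91/4 = 22.75

22.75


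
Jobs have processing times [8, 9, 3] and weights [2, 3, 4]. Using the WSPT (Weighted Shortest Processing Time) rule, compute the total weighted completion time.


Compute p/w ratios and sort ascending (WSPT): [(3, 4), (9, 3), (8, 2)]
Compute weighted completion times:
  Job (p=3,w=4): C=3, w*C=4*3=12
  Job (p=9,w=3): C=12, w*C=3*12=36
  Job (p=8,w=2): C=20, w*C=2*20=40
Total weighted completion time = 88

88


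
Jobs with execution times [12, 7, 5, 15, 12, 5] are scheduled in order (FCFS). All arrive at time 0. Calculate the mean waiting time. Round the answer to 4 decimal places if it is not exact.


FCFS order (as given): [12, 7, 5, 15, 12, 5]
Waiting times:
  Job 1: wait = 0
  Job 2: wait = 12
  Job 3: wait = 19
  Job 4: wait = 24
  Job 5: wait = 39
  Job 6: wait = 51
Sum of waiting times = 145
Average waiting time = 145/6 = 24.1667

24.1667


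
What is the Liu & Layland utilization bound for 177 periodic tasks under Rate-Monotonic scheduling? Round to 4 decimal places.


Compute 2^(1/177) = 1.0039237636
Subtract 1: 1.0039237636 - 1 = 0.0039237636
Multiply by n: 177 * 0.0039237636 = 0.6945061572
Round to 4 dp: 0.6945

0.6945


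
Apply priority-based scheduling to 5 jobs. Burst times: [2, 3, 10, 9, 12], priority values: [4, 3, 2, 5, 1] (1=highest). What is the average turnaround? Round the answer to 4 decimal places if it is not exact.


Sort by priority (ascending = highest first):
Order: [(1, 12), (2, 10), (3, 3), (4, 2), (5, 9)]
Completion times:
  Priority 1, burst=12, C=12
  Priority 2, burst=10, C=22
  Priority 3, burst=3, C=25
  Priority 4, burst=2, C=27
  Priority 5, burst=9, C=36
Average turnaround = 122/5 = 24.4

24.4


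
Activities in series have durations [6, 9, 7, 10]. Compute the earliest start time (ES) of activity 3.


Activity 3 starts after activities 1 through 2 complete.
Predecessor durations: [6, 9]
ES = 6 + 9 = 15

15


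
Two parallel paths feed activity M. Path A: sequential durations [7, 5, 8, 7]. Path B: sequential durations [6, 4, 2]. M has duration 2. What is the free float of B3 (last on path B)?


ES(B3) = sum of predecessors on chain B = 10
EF(B3) = ES + duration = 10 + 2 = 12
Successor of B3 is M. ES(M) = max(sum(A), sum(B)) = max(27, 12) = 27
Free float = ES(successor) - EF(current) = 27 - 12 = 15

15


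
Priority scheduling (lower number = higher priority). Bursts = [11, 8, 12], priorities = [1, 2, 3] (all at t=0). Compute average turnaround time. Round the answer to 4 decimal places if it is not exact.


Sort by priority (ascending = highest first):
Order: [(1, 11), (2, 8), (3, 12)]
Completion times:
  Priority 1, burst=11, C=11
  Priority 2, burst=8, C=19
  Priority 3, burst=12, C=31
Average turnaround = 61/3 = 20.3333

20.3333


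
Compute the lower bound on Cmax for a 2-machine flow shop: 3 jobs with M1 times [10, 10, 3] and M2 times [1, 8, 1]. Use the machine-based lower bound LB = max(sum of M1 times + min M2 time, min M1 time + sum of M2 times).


LB1 = sum(M1 times) + min(M2 times) = 23 + 1 = 24
LB2 = min(M1 times) + sum(M2 times) = 3 + 10 = 13
Lower bound = max(LB1, LB2) = max(24, 13) = 24

24


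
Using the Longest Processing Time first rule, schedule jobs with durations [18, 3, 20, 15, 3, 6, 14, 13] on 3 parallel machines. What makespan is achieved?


Sort jobs in decreasing order (LPT): [20, 18, 15, 14, 13, 6, 3, 3]
Assign each job to the least loaded machine:
  Machine 1: jobs [20, 6, 3, 3], load = 32
  Machine 2: jobs [18, 13], load = 31
  Machine 3: jobs [15, 14], load = 29
Makespan = max load = 32

32


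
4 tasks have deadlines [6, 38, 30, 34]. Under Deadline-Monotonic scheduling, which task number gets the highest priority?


Sort tasks by relative deadline (ascending):
  Task 1: deadline = 6
  Task 3: deadline = 30
  Task 4: deadline = 34
  Task 2: deadline = 38
Priority order (highest first): [1, 3, 4, 2]
Highest priority task = 1

1


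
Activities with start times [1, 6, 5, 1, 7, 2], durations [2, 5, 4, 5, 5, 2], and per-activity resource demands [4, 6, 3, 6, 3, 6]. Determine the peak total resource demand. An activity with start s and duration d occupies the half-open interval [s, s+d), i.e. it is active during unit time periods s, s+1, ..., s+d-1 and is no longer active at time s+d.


Each activity i is active on [start_i, start_i + duration_i).
Compute total resource usage per time slot:
  t=0: active resources = [], total = 0
  t=1: active resources = [4, 6], total = 10
  t=2: active resources = [4, 6, 6], total = 16
  t=3: active resources = [6, 6], total = 12
  t=4: active resources = [6], total = 6
  t=5: active resources = [3, 6], total = 9
  t=6: active resources = [6, 3], total = 9
  t=7: active resources = [6, 3, 3], total = 12
  t=8: active resources = [6, 3, 3], total = 12
  t=9: active resources = [6, 3], total = 9
  t=10: active resources = [6, 3], total = 9
  t=11: active resources = [3], total = 3
Peak resource demand = 16

16


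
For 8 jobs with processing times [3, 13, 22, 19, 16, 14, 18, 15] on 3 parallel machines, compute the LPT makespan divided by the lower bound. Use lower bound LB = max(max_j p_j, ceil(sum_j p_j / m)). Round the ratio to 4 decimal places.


LPT order: [22, 19, 18, 16, 15, 14, 13, 3]
Machine loads after assignment: [36, 47, 37]
LPT makespan = 47
Lower bound = max(max_job, ceil(total/3)) = max(22, 40) = 40
Ratio = 47 / 40 = 1.175

1.175


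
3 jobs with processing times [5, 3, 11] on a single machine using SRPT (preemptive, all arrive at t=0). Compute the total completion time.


Since all jobs arrive at t=0, SRPT equals SPT ordering.
SPT order: [3, 5, 11]
Completion times:
  Job 1: p=3, C=3
  Job 2: p=5, C=8
  Job 3: p=11, C=19
Total completion time = 3 + 8 + 19 = 30

30


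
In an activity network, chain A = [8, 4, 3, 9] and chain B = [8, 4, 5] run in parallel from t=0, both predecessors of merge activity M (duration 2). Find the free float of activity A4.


ES(A4) = sum of predecessors on chain A = 15
EF(A4) = ES + duration = 15 + 9 = 24
Successor of A4 is M. ES(M) = max(sum(A), sum(B)) = max(24, 17) = 24
Free float = ES(successor) - EF(current) = 24 - 24 = 0

0


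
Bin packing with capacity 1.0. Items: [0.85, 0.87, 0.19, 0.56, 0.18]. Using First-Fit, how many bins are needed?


Place items sequentially using First-Fit:
  Item 0.85 -> new Bin 1
  Item 0.87 -> new Bin 2
  Item 0.19 -> new Bin 3
  Item 0.56 -> Bin 3 (now 0.75)
  Item 0.18 -> Bin 3 (now 0.93)
Total bins used = 3

3


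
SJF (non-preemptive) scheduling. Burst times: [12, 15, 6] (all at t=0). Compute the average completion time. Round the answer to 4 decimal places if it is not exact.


SJF order (ascending): [6, 12, 15]
Completion times:
  Job 1: burst=6, C=6
  Job 2: burst=12, C=18
  Job 3: burst=15, C=33
Average completion = 57/3 = 19.0

19.0


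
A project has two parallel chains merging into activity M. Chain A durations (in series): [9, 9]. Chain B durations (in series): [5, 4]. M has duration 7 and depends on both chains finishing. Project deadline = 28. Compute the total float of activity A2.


Forward pass: ES(A2) = sum of predecessors on chain A = 9
EF = ES + duration = 9 + 9 = 18
Backward pass: LF(M) = deadline = 28; LS(M) = 28 - 7 = 21
LF(A2) = LS(M) - sum(successors on chain A) = 21 - 0 = 21
LS = LF - duration = 21 - 9 = 12
Total float = LS - ES = 12 - 9 = 3

3


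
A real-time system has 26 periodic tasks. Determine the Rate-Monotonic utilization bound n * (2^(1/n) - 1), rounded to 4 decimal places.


Compute 2^(1/26) = 1.0270180507
Subtract 1: 1.0270180507 - 1 = 0.0270180507
Multiply by n: 26 * 0.0270180507 = 0.7024693182
Round to 4 dp: 0.7025

0.7025


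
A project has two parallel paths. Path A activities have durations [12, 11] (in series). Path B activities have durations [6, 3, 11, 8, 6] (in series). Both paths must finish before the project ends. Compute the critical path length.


Path A total = 12 + 11 = 23
Path B total = 6 + 3 + 11 + 8 + 6 = 34
Critical path = longest path = max(23, 34) = 34

34


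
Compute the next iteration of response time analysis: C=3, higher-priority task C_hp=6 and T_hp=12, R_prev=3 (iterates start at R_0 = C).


R_next = C + ceil(R_prev / T_hp) * C_hp
ceil(3 / 12) = ceil(0.25) = 1
Interference = 1 * 6 = 6
R_next = 3 + 6 = 9

9


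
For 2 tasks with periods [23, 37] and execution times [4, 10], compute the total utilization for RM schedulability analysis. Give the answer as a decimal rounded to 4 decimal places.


Compute individual utilizations (exact fractions):
  Task 1: C/T = 4/23 (approx. 0.1739)
  Task 2: C/T = 10/37 (approx. 0.2703)
Total utilization U = 4/23 + 10/37 = 378/851
Rounded to 4 decimal places: U = 0.4442
RM (Liu & Layland) bound for 2 tasks = 0.828427; compare with U = 378/851 (approx. 0.444183)
U <= bound, so schedulable by RM sufficient condition.

0.4442


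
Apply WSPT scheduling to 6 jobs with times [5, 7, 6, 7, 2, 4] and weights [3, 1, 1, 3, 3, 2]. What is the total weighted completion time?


Compute p/w ratios and sort ascending (WSPT): [(2, 3), (5, 3), (4, 2), (7, 3), (6, 1), (7, 1)]
Compute weighted completion times:
  Job (p=2,w=3): C=2, w*C=3*2=6
  Job (p=5,w=3): C=7, w*C=3*7=21
  Job (p=4,w=2): C=11, w*C=2*11=22
  Job (p=7,w=3): C=18, w*C=3*18=54
  Job (p=6,w=1): C=24, w*C=1*24=24
  Job (p=7,w=1): C=31, w*C=1*31=31
Total weighted completion time = 158

158


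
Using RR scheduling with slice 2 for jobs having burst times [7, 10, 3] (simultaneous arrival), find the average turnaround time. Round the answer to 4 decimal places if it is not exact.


Time quantum = 2
Execution trace:
  J1 runs 2 units, time = 2
  J2 runs 2 units, time = 4
  J3 runs 2 units, time = 6
  J1 runs 2 units, time = 8
  J2 runs 2 units, time = 10
  J3 runs 1 units, time = 11
  J1 runs 2 units, time = 13
  J2 runs 2 units, time = 15
  J1 runs 1 units, time = 16
  J2 runs 2 units, time = 18
  J2 runs 2 units, time = 20
Finish times: [16, 20, 11]
Average turnaround = 47/3 = 15.6667

15.6667


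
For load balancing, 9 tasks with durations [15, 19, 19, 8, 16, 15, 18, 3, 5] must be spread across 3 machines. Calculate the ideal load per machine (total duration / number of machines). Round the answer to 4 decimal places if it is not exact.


Total processing time = 15 + 19 + 19 + 8 + 16 + 15 + 18 + 3 + 5 = 118
Number of machines = 3
Ideal balanced load = 118 / 3 = 39.3333

39.3333


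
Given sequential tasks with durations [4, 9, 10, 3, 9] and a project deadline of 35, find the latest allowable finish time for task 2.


LF(activity 2) = deadline - sum of successor durations
Successors: activities 3 through 5 with durations [10, 3, 9]
Sum of successor durations = 22
LF = 35 - 22 = 13

13


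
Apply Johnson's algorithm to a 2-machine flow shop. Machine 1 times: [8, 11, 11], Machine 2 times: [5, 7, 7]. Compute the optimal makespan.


Apply Johnson's rule:
  Group 1 (a <= b): []
  Group 2 (a > b): [(2, 11, 7), (3, 11, 7), (1, 8, 5)]
Optimal job order: [2, 3, 1]
Schedule:
  Job 2: M1 done at 11, M2 done at 18
  Job 3: M1 done at 22, M2 done at 29
  Job 1: M1 done at 30, M2 done at 35
Makespan = 35

35


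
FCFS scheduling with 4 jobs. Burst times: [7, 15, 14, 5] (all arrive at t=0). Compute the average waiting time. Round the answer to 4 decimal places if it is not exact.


FCFS order (as given): [7, 15, 14, 5]
Waiting times:
  Job 1: wait = 0
  Job 2: wait = 7
  Job 3: wait = 22
  Job 4: wait = 36
Sum of waiting times = 65
Average waiting time = 65/4 = 16.25

16.25


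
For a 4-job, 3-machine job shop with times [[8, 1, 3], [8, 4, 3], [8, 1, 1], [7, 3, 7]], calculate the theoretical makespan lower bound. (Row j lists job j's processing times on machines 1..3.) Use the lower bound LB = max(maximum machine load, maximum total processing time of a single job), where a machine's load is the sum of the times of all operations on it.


Machine loads:
  Machine 1: 8 + 8 + 8 + 7 = 31
  Machine 2: 1 + 4 + 1 + 3 = 9
  Machine 3: 3 + 3 + 1 + 7 = 14
Max machine load = 31
Job totals:
  Job 1: 12
  Job 2: 15
  Job 3: 10
  Job 4: 17
Max job total = 17
Lower bound = max(31, 17) = 31

31


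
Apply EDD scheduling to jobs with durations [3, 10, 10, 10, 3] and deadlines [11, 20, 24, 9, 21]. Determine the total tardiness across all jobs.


Sort by due date (EDD order): [(10, 9), (3, 11), (10, 20), (3, 21), (10, 24)]
Compute completion times and tardiness:
  Job 1: p=10, d=9, C=10, tardiness=max(0,10-9)=1
  Job 2: p=3, d=11, C=13, tardiness=max(0,13-11)=2
  Job 3: p=10, d=20, C=23, tardiness=max(0,23-20)=3
  Job 4: p=3, d=21, C=26, tardiness=max(0,26-21)=5
  Job 5: p=10, d=24, C=36, tardiness=max(0,36-24)=12
Total tardiness = 23

23


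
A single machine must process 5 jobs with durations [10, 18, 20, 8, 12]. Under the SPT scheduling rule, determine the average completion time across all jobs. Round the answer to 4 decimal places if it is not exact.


Sort jobs by processing time (SPT order): [8, 10, 12, 18, 20]
Compute completion times sequentially:
  Job 1: processing = 8, completes at 8
  Job 2: processing = 10, completes at 18
  Job 3: processing = 12, completes at 30
  Job 4: processing = 18, completes at 48
  Job 5: processing = 20, completes at 68
Sum of completion times = 172
Average completion time = 172/5 = 34.4

34.4


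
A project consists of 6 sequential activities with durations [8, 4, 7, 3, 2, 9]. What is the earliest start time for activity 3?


Activity 3 starts after activities 1 through 2 complete.
Predecessor durations: [8, 4]
ES = 8 + 4 = 12

12


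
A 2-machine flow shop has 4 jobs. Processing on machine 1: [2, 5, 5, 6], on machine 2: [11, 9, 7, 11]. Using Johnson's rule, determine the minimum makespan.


Apply Johnson's rule:
  Group 1 (a <= b): [(1, 2, 11), (2, 5, 9), (3, 5, 7), (4, 6, 11)]
  Group 2 (a > b): []
Optimal job order: [1, 2, 3, 4]
Schedule:
  Job 1: M1 done at 2, M2 done at 13
  Job 2: M1 done at 7, M2 done at 22
  Job 3: M1 done at 12, M2 done at 29
  Job 4: M1 done at 18, M2 done at 40
Makespan = 40

40


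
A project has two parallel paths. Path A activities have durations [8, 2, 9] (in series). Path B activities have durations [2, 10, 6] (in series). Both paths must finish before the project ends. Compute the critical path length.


Path A total = 8 + 2 + 9 = 19
Path B total = 2 + 10 + 6 = 18
Critical path = longest path = max(19, 18) = 19

19


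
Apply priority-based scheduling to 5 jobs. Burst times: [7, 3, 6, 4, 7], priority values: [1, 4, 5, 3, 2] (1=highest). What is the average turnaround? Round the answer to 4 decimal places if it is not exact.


Sort by priority (ascending = highest first):
Order: [(1, 7), (2, 7), (3, 4), (4, 3), (5, 6)]
Completion times:
  Priority 1, burst=7, C=7
  Priority 2, burst=7, C=14
  Priority 3, burst=4, C=18
  Priority 4, burst=3, C=21
  Priority 5, burst=6, C=27
Average turnaround = 87/5 = 17.4

17.4


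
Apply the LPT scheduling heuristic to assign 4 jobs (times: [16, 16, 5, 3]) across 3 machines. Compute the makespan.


Sort jobs in decreasing order (LPT): [16, 16, 5, 3]
Assign each job to the least loaded machine:
  Machine 1: jobs [16], load = 16
  Machine 2: jobs [16], load = 16
  Machine 3: jobs [5, 3], load = 8
Makespan = max load = 16

16


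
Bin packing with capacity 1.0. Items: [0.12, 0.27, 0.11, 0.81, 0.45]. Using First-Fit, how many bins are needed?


Place items sequentially using First-Fit:
  Item 0.12 -> new Bin 1
  Item 0.27 -> Bin 1 (now 0.39)
  Item 0.11 -> Bin 1 (now 0.5)
  Item 0.81 -> new Bin 2
  Item 0.45 -> Bin 1 (now 0.95)
Total bins used = 2

2


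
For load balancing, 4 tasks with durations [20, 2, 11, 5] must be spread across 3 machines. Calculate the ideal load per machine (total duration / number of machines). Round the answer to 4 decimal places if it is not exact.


Total processing time = 20 + 2 + 11 + 5 = 38
Number of machines = 3
Ideal balanced load = 38 / 3 = 12.6667

12.6667


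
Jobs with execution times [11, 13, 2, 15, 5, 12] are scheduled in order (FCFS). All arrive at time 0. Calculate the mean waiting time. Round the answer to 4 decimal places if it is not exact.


FCFS order (as given): [11, 13, 2, 15, 5, 12]
Waiting times:
  Job 1: wait = 0
  Job 2: wait = 11
  Job 3: wait = 24
  Job 4: wait = 26
  Job 5: wait = 41
  Job 6: wait = 46
Sum of waiting times = 148
Average waiting time = 148/6 = 24.6667

24.6667


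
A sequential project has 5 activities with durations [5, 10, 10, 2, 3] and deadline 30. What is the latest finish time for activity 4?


LF(activity 4) = deadline - sum of successor durations
Successors: activities 5 through 5 with durations [3]
Sum of successor durations = 3
LF = 30 - 3 = 27

27


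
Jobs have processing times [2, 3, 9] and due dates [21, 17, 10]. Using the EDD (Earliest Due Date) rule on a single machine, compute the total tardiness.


Sort by due date (EDD order): [(9, 10), (3, 17), (2, 21)]
Compute completion times and tardiness:
  Job 1: p=9, d=10, C=9, tardiness=max(0,9-10)=0
  Job 2: p=3, d=17, C=12, tardiness=max(0,12-17)=0
  Job 3: p=2, d=21, C=14, tardiness=max(0,14-21)=0
Total tardiness = 0

0


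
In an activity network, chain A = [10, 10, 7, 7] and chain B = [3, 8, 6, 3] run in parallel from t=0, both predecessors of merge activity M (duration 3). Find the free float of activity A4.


ES(A4) = sum of predecessors on chain A = 27
EF(A4) = ES + duration = 27 + 7 = 34
Successor of A4 is M. ES(M) = max(sum(A), sum(B)) = max(34, 20) = 34
Free float = ES(successor) - EF(current) = 34 - 34 = 0

0


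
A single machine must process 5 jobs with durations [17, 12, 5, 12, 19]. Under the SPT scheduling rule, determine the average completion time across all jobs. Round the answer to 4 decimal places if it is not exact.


Sort jobs by processing time (SPT order): [5, 12, 12, 17, 19]
Compute completion times sequentially:
  Job 1: processing = 5, completes at 5
  Job 2: processing = 12, completes at 17
  Job 3: processing = 12, completes at 29
  Job 4: processing = 17, completes at 46
  Job 5: processing = 19, completes at 65
Sum of completion times = 162
Average completion time = 162/5 = 32.4

32.4


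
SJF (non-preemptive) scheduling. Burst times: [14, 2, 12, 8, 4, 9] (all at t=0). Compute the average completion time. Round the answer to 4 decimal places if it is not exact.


SJF order (ascending): [2, 4, 8, 9, 12, 14]
Completion times:
  Job 1: burst=2, C=2
  Job 2: burst=4, C=6
  Job 3: burst=8, C=14
  Job 4: burst=9, C=23
  Job 5: burst=12, C=35
  Job 6: burst=14, C=49
Average completion = 129/6 = 21.5

21.5


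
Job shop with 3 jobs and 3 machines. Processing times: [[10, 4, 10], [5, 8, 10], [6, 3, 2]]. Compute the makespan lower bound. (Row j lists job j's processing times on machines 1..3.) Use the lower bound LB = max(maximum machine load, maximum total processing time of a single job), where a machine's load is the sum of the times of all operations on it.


Machine loads:
  Machine 1: 10 + 5 + 6 = 21
  Machine 2: 4 + 8 + 3 = 15
  Machine 3: 10 + 10 + 2 = 22
Max machine load = 22
Job totals:
  Job 1: 24
  Job 2: 23
  Job 3: 11
Max job total = 24
Lower bound = max(22, 24) = 24

24


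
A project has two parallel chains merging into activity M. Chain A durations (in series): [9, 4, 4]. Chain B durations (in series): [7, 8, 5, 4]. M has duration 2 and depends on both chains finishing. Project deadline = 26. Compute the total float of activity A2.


Forward pass: ES(A2) = sum of predecessors on chain A = 9
EF = ES + duration = 9 + 4 = 13
Backward pass: LF(M) = deadline = 26; LS(M) = 26 - 2 = 24
LF(A2) = LS(M) - sum(successors on chain A) = 24 - 4 = 20
LS = LF - duration = 20 - 4 = 16
Total float = LS - ES = 16 - 9 = 7

7
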